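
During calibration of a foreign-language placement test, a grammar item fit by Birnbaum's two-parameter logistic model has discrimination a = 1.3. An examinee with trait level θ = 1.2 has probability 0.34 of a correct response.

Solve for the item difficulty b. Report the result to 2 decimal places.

P(θ) = 1 / (1 + exp(−a(θ − b)))
logit(0.34) = ln(0.34/0.66) = -0.6633
b = θ − logit/(a) = 1.2 − (-0.6633)/1.3000 = 1.7102

1.71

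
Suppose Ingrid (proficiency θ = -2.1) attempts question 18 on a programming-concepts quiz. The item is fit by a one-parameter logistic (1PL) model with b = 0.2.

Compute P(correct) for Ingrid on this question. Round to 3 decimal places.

0.091

P(θ) = 1 / (1 + exp(−(θ − b)))
Exponent: (-2.1 − 0.2) = -2.3000
1/(1 + e^{2.3000}) = 0.0911
P = 0.0911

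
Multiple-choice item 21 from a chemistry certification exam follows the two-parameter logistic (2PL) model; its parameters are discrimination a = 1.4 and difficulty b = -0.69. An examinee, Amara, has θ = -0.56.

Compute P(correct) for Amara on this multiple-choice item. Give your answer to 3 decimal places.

P(θ) = 1 / (1 + exp(−a(θ − b)))
Exponent: 1.4 × (-0.56 − (-0.69)) = 0.1820
1/(1 + e^{-0.1820}) = 0.5454

0.545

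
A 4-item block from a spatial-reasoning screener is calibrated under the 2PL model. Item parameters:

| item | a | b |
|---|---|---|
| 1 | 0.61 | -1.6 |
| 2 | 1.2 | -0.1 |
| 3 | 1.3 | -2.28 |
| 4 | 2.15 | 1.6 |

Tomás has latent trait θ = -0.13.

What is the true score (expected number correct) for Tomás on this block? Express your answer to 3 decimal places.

2.167

P(θ) = 1 / (1 + exp(−a(θ − b)))
P_1 = 1/(1+e^{-0.8967}) = 0.7103
P_2 = 1/(1+e^{0.0360}) = 0.4910
P_3 = 1/(1+e^{-2.7950}) = 0.9424
P_4 = 1/(1+e^{3.7195}) = 0.0237
E[score] = 0.7103 + 0.4910 + 0.9424 + 0.0237 = 2.1673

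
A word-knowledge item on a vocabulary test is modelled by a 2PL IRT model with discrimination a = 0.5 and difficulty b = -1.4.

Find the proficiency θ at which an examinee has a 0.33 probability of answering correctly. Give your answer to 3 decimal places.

-2.816

P(θ) = 1 / (1 + exp(−a(θ − b)))
logit = ln(0.3300/0.6700) = -0.7082
θ = b + logit/(a) = -1.4 + (-0.7082)/0.5000 = -2.8164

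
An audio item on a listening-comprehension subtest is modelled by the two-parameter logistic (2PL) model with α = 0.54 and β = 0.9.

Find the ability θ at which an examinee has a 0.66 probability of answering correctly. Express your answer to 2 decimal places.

P(θ) = 1 / (1 + exp(−α(θ − β)))
logit = ln(0.6600/0.3400) = 0.6633
θ = β + logit/(α) = 0.9 + 0.6633/0.5400 = 2.1283

2.13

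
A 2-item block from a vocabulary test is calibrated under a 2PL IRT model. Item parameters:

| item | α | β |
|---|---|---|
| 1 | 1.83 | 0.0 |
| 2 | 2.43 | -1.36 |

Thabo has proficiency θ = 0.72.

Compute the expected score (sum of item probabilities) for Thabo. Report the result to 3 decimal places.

1.782

P(θ) = 1 / (1 + exp(−α(θ − β)))
P_1 = 1/(1+e^{-1.3176}) = 0.7888
P_2 = 1/(1+e^{-5.0544}) = 0.9937
E[score] = 0.7888 + 0.9937 = 1.7824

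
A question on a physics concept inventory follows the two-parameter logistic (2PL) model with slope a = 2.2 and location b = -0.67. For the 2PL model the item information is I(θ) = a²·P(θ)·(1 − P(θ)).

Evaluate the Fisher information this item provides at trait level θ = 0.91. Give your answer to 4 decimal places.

0.1409

P = 1/(1+e^{-3.4760}) = 0.9700
P(1−P) = 0.9700 × 0.0300 = 0.0291
I = a² × P(1−P) = 2.2² × 0.0291 = 0.14086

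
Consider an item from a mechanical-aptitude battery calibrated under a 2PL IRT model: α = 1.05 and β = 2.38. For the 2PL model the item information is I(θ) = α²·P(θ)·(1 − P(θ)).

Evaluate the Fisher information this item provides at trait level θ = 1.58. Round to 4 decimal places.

0.2322

P = 1/(1+e^{0.8400}) = 0.3015
P(1−P) = 0.3015 × 0.6985 = 0.2106
I = α² × P(1−P) = 1.05² × 0.2106 = 0.23220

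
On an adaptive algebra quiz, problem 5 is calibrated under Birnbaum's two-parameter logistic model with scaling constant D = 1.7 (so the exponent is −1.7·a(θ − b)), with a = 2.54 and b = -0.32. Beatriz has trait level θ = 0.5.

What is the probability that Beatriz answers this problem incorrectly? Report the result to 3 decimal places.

0.028

P(θ) = 1 / (1 + exp(−D·a(θ − b)))
Exponent: 1.7 × 2.54 × (0.5 − (-0.32)) = 3.5408
1/(1 + e^{-3.5408}) = 0.9718
P = 0.9718
P(incorrect) = 1 − 0.9718 = 0.0282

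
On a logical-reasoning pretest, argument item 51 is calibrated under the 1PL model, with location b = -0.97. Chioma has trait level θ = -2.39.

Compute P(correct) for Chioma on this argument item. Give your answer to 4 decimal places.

0.1947

P(θ) = 1 / (1 + exp(−(θ − b)))
Exponent: (-2.39 − (-0.97)) = -1.4200
1/(1 + e^{1.4200}) = 0.1947
P = 0.1947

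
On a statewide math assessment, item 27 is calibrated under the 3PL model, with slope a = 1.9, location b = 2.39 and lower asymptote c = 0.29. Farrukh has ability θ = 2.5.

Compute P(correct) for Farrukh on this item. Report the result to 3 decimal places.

P(θ) = c + (1 − c) · 1 / (1 + exp(−a(θ − b)))
Exponent: 1.9 × (2.5 − 2.39) = 0.2090
1/(1 + e^{-0.2090}) = 0.5521
P = 0.29 + 0.71 × 0.5521 = 0.6820

0.682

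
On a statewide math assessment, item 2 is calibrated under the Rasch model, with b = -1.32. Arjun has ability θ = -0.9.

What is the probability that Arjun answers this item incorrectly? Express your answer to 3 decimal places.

0.397

P(θ) = 1 / (1 + exp(−(θ − b)))
Exponent: (-0.9 − (-1.32)) = 0.4200
1/(1 + e^{-0.4200}) = 0.6035
P = 0.6035
P(incorrect) = 1 − 0.6035 = 0.3965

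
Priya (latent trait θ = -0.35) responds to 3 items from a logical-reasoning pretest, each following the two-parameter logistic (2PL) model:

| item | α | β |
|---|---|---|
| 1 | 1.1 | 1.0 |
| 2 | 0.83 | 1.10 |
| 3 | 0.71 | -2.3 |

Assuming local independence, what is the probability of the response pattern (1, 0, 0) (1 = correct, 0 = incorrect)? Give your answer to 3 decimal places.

0.028

P(θ) = 1 / (1 + exp(−α(θ − β)))
P_1 = 1/(1+e^{1.4850}) = 0.1847
P_2 = 1/(1+e^{1.2035}) = 0.2309
P_3 = 1/(1+e^{-1.3845}) = 0.7997
L = P_1 × (1−P_2) × (1−P_3) = 0.1847 × 0.7691 × 0.2003 = 0.02845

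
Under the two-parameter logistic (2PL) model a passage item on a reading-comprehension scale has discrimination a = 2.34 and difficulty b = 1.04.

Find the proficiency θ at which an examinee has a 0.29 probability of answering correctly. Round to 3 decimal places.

P(θ) = 1 / (1 + exp(−a(θ − b)))
logit = ln(0.2900/0.7100) = -0.8954
θ = b + logit/(a) = 1.04 + (-0.8954)/2.3400 = 0.6574

0.657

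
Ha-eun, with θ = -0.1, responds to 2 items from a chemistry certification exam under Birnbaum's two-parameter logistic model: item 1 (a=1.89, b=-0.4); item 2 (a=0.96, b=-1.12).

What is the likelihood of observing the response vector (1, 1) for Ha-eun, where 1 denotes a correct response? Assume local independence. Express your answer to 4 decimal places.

P(θ) = 1 / (1 + exp(−a(θ − b)))
P_1 = 1/(1+e^{-0.5670}) = 0.6381
P_2 = 1/(1+e^{-0.9792}) = 0.7269
L = P_1 × P_2 = 0.6381 × 0.7269 = 0.46385

0.4638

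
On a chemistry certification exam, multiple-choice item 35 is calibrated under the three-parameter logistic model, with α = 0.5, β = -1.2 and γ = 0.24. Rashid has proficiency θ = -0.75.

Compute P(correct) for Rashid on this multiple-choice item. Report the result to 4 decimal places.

P(θ) = γ + (1 − γ) · 1 / (1 + exp(−α(θ − β)))
Exponent: 0.5 × (-0.75 − (-1.2)) = 0.2250
1/(1 + e^{-0.2250}) = 0.5560
P = 0.24 + 0.76 × 0.5560 = 0.6626

0.6626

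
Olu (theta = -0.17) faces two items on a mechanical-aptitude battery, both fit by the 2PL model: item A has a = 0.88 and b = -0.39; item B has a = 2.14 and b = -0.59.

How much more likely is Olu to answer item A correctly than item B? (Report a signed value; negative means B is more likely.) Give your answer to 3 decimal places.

-0.162

P(theta) = 1 / (1 + exp(−a(theta − b)))
P_A = 0.5482
P_B = 0.7107
P_A − P_B = -0.1625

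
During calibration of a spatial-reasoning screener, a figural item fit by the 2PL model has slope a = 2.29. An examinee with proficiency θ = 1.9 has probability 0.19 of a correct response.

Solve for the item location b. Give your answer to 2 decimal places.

2.53

P(θ) = 1 / (1 + exp(−a(θ − b)))
logit(0.19) = ln(0.19/0.81) = -1.4500
b = θ − logit/(a) = 1.9 − (-1.4500)/2.2900 = 2.5332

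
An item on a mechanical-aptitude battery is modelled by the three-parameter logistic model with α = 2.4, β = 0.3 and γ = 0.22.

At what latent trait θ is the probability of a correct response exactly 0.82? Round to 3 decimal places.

0.802

P(θ) = γ + (1 − γ) · 1 / (1 + exp(−α(θ − β)))
Remove guessing floor: (0.82 − 0.22)/(1 − 0.22) = 0.7692
logit = ln(0.7692/0.2308) = 1.2040
θ = β + logit/(α) = 0.3 + 1.2040/2.4000 = 0.8017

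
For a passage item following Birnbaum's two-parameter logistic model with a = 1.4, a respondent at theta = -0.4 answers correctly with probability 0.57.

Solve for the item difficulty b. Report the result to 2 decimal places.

-0.60

P(theta) = 1 / (1 + exp(−a(theta − b)))
logit(0.57) = ln(0.57/0.43) = 0.2819
b = theta − logit/(a) = -0.4 − 0.2819/1.4000 = -0.6013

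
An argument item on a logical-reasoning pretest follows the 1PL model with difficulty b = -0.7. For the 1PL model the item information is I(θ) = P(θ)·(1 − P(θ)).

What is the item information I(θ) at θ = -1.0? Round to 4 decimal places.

P = 1/(1+e^{0.3000}) = 0.4256
P(1−P) = 0.4256 × 0.5744 = 0.2445
I = P(1−P) = 0.24446

0.2445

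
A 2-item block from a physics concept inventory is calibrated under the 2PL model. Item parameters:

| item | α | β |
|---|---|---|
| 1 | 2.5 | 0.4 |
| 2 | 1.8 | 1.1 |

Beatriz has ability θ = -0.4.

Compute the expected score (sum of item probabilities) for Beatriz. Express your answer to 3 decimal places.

P(θ) = 1 / (1 + exp(−α(θ − β)))
P_1 = 1/(1+e^{2.0000}) = 0.1192
P_2 = 1/(1+e^{2.7000}) = 0.0630
E[score] = 0.1192 + 0.0630 = 0.1822

0.182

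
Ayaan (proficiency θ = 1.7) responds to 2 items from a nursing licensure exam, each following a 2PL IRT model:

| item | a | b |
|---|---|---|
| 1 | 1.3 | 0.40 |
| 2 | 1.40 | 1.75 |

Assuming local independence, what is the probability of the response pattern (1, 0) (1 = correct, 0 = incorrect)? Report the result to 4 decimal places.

0.4369

P(θ) = 1 / (1 + exp(−a(θ − b)))
P_1 = 1/(1+e^{-1.6900}) = 0.8442
P_2 = 1/(1+e^{0.0700}) = 0.4825
L = P_1 × (1−P_2) = 0.8442 × 0.5175 = 0.43688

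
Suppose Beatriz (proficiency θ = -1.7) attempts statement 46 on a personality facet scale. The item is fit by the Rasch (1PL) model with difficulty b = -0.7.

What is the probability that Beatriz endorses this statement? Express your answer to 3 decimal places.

0.269

P(θ) = 1 / (1 + exp(−(θ − b)))
Exponent: (-1.7 − (-0.7)) = -1.0000
1/(1 + e^{1.0000}) = 0.2689
P = 0.2689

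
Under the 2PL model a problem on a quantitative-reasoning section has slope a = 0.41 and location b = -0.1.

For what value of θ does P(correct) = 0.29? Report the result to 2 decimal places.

P(θ) = 1 / (1 + exp(−a(θ − b)))
logit = ln(0.2900/0.7100) = -0.8954
θ = b + logit/(a) = -0.1 + (-0.8954)/0.4100 = -2.2839

-2.28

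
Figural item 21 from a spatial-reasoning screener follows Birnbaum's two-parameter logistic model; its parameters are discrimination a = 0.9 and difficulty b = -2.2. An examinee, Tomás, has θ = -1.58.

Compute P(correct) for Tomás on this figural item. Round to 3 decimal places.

P(θ) = 1 / (1 + exp(−a(θ − b)))
Exponent: 0.9 × (-1.58 − (-2.2)) = 0.5580
1/(1 + e^{-0.5580}) = 0.6360

0.636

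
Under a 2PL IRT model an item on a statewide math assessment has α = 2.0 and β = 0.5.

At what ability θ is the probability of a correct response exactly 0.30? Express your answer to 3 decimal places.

P(θ) = 1 / (1 + exp(−α(θ − β)))
logit = ln(0.3000/0.7000) = -0.8473
θ = β + logit/(α) = 0.5 + (-0.8473)/2.0000 = 0.0764

0.076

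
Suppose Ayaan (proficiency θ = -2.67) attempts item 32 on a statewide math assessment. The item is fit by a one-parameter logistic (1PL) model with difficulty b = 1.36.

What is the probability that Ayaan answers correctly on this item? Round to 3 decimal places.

0.017

P(θ) = 1 / (1 + exp(−(θ − b)))
Exponent: (-2.67 − 1.36) = -4.0300
1/(1 + e^{4.0300}) = 0.0175
P = 0.0175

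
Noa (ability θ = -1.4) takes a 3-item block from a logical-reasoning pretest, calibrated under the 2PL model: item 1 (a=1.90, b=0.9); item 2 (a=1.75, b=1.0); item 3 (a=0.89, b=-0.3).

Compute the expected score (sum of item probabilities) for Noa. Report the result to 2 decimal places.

0.30

P(θ) = 1 / (1 + exp(−a(θ − b)))
P_1 = 1/(1+e^{4.3700}) = 0.0125
P_2 = 1/(1+e^{4.2000}) = 0.0148
P_3 = 1/(1+e^{0.9790}) = 0.2731
E[score] = 0.0125 + 0.0148 + 0.2731 = 0.3004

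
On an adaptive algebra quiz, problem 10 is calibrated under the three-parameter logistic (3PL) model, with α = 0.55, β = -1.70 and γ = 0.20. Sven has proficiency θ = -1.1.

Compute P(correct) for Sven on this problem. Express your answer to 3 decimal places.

0.665

P(θ) = γ + (1 − γ) · 1 / (1 + exp(−α(θ − β)))
Exponent: 0.55 × (-1.1 − (-1.70)) = 0.3300
1/(1 + e^{-0.3300}) = 0.5818
P = 0.20 + 0.80 × 0.5818 = 0.6654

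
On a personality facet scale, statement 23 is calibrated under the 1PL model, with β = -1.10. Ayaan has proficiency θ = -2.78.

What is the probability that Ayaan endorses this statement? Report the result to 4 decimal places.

0.1571

P(θ) = 1 / (1 + exp(−(θ − β)))
Exponent: (-2.78 − (-1.10)) = -1.6800
1/(1 + e^{1.6800}) = 0.1571
P = 0.1571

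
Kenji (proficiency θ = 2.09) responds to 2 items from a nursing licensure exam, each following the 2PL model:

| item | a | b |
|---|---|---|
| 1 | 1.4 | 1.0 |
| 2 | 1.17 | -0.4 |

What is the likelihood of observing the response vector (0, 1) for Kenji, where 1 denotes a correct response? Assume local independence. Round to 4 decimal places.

0.1694

P(θ) = 1 / (1 + exp(−a(θ − b)))
P_1 = 1/(1+e^{-1.5260}) = 0.8214
P_2 = 1/(1+e^{-2.9133}) = 0.9485
L = (1−P_1) × P_2 = 0.1786 × 0.9485 = 0.16938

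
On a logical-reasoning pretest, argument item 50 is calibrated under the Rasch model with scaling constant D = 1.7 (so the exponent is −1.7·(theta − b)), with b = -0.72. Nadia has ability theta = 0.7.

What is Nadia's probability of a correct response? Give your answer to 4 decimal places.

P(theta) = 1 / (1 + exp(−D·(theta − b)))
Exponent: 1.7 × (0.7 − (-0.72)) = 2.4140
1/(1 + e^{-2.4140}) = 0.9179
P = 0.9179

0.9179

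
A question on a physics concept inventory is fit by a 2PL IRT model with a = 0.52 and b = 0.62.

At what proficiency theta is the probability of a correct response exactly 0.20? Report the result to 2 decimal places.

P(theta) = 1 / (1 + exp(−a(theta − b)))
logit = ln(0.2000/0.8000) = -1.3863
theta = b + logit/(a) = 0.62 + (-1.3863)/0.5200 = -2.0460

-2.05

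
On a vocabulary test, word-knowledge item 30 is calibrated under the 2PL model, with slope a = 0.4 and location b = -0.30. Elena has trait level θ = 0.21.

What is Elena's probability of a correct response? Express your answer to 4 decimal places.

0.5508

P(θ) = 1 / (1 + exp(−a(θ − b)))
Exponent: 0.4 × (0.21 − (-0.30)) = 0.2040
1/(1 + e^{-0.2040}) = 0.5508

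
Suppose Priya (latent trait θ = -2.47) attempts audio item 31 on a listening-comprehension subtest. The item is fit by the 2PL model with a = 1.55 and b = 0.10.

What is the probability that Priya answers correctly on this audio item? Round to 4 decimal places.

0.0183

P(θ) = 1 / (1 + exp(−a(θ − b)))
Exponent: 1.55 × (-2.47 − 0.10) = -3.9835
1/(1 + e^{3.9835}) = 0.0183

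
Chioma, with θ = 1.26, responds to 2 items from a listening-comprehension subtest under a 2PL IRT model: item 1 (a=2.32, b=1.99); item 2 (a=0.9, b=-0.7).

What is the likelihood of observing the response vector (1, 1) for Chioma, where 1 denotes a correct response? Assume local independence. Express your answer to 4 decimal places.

P(θ) = 1 / (1 + exp(−a(θ − b)))
P_1 = 1/(1+e^{1.6936}) = 0.1553
P_2 = 1/(1+e^{-1.7640}) = 0.8537
L = P_1 × P_2 = 0.1553 × 0.8537 = 0.13258

0.1326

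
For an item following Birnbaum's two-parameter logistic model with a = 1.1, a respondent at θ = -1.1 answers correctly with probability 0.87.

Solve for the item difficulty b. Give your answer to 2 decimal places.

P(θ) = 1 / (1 + exp(−a(θ − b)))
logit(0.87) = ln(0.87/0.13) = 1.9010
b = θ − logit/(a) = -1.1 − 1.9010/1.1000 = -2.8281

-2.83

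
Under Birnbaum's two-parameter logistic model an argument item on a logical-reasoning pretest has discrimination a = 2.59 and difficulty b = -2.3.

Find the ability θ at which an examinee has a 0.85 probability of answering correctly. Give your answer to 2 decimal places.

-1.63

P(θ) = 1 / (1 + exp(−a(θ − b)))
logit = ln(0.8500/0.1500) = 1.7346
θ = b + logit/(a) = -2.3 + 1.7346/2.5900 = -1.6303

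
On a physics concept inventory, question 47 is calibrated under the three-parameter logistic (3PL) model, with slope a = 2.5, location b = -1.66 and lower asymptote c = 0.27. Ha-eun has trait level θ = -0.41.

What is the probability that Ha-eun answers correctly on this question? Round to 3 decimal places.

P(θ) = c + (1 − c) · 1 / (1 + exp(−a(θ − b)))
Exponent: 2.5 × (-0.41 − (-1.66)) = 3.1250
1/(1 + e^{-3.1250}) = 0.9579
P = 0.27 + 0.73 × 0.9579 = 0.9693

0.969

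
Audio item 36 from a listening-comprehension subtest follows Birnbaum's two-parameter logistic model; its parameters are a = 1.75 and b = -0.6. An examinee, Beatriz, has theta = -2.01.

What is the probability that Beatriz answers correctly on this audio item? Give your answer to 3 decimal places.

P(theta) = 1 / (1 + exp(−a(theta − b)))
Exponent: 1.75 × (-2.01 − (-0.6)) = -2.4675
1/(1 + e^{2.4675}) = 0.0782

0.078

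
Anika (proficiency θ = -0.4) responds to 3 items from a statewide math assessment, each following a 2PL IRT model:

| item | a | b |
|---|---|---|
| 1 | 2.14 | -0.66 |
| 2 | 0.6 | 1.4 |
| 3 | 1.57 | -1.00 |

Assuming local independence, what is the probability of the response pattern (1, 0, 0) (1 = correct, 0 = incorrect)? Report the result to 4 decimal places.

0.1331

P(θ) = 1 / (1 + exp(−a(θ − b)))
P_1 = 1/(1+e^{-0.5564}) = 0.6356
P_2 = 1/(1+e^{1.0800}) = 0.2535
P_3 = 1/(1+e^{-0.9420}) = 0.7195
L = P_1 × (1−P_2) × (1−P_3) = 0.6356 × 0.7465 × 0.2805 = 0.13309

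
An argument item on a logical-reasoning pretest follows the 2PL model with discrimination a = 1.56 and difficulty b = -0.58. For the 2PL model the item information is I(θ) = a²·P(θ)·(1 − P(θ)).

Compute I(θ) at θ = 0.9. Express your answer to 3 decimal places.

0.200

P = 1/(1+e^{-2.3088}) = 0.9096
P(1−P) = 0.9096 × 0.0904 = 0.0822
I = a² × P(1−P) = 1.56² × 0.0822 = 0.20010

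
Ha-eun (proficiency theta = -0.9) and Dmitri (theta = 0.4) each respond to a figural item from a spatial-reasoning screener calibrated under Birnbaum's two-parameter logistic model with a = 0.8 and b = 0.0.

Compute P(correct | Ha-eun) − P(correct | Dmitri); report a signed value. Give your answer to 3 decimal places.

-0.252

P(theta) = 1 / (1 + exp(−a(theta − b)))
P(Ha-eun) = 0.3274  [exponent -0.7200]
P(Dmitri) = 0.5793  [exponent 0.3200]
Difference = 0.3274 − 0.5793 = -0.2519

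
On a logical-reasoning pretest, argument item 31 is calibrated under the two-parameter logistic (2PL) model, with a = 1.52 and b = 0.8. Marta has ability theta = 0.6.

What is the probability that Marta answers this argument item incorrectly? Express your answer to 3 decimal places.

0.575

P(theta) = 1 / (1 + exp(−a(theta − b)))
Exponent: 1.52 × (0.6 − 0.8) = -0.3040
1/(1 + e^{0.3040}) = 0.4246
P(incorrect) = 1 − 0.4246 = 0.5754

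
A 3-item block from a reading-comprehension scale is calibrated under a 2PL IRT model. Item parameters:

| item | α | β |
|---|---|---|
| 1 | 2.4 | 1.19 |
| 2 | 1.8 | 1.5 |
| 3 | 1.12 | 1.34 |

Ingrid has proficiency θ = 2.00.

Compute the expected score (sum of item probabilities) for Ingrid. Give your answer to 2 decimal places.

2.26

P(θ) = 1 / (1 + exp(−α(θ − β)))
P_1 = 1/(1+e^{-1.9440}) = 0.8748
P_2 = 1/(1+e^{-0.9000}) = 0.7109
P_3 = 1/(1+e^{-0.7392}) = 0.6768
E[score] = 0.8748 + 0.7109 + 0.6768 = 2.2626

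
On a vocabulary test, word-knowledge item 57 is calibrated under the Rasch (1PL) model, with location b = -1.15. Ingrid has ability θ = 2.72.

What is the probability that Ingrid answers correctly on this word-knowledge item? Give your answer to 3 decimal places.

P(θ) = 1 / (1 + exp(−(θ − b)))
Exponent: (2.72 − (-1.15)) = 3.8700
1/(1 + e^{-3.8700}) = 0.9796
P = 0.9796

0.980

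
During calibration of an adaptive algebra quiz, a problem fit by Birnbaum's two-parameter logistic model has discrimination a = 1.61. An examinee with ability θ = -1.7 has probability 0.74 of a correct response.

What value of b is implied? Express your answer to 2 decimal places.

-2.35

P(θ) = 1 / (1 + exp(−a(θ − b)))
logit(0.74) = ln(0.74/0.26) = 1.0460
b = θ − logit/(a) = -1.7 − 1.0460/1.6100 = -2.3497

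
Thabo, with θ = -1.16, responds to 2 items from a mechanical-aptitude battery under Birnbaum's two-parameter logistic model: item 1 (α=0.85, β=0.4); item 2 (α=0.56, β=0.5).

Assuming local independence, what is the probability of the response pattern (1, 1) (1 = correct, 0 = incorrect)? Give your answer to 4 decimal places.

0.0594

P(θ) = 1 / (1 + exp(−α(θ − β)))
P_1 = 1/(1+e^{1.3260}) = 0.2098
P_2 = 1/(1+e^{0.9296}) = 0.2830
L = P_1 × P_2 = 0.2098 × 0.2830 = 0.05938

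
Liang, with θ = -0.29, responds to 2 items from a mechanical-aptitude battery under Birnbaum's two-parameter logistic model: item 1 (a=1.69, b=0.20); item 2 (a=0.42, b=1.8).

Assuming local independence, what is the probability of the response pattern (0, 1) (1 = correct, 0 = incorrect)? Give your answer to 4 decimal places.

P(θ) = 1 / (1 + exp(−a(θ − b)))
P_1 = 1/(1+e^{0.8281}) = 0.3040
P_2 = 1/(1+e^{0.8778}) = 0.2936
L = (1−P_1) × P_2 = 0.6960 × 0.2936 = 0.20436

0.2044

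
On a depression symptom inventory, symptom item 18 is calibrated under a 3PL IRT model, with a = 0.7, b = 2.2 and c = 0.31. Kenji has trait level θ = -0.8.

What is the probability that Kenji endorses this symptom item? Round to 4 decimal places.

P(θ) = c + (1 − c) · 1 / (1 + exp(−a(θ − b)))
Exponent: 0.7 × (-0.8 − 2.2) = -2.1000
1/(1 + e^{2.1000}) = 0.1091
P = 0.31 + 0.69 × 0.1091 = 0.3853

0.3853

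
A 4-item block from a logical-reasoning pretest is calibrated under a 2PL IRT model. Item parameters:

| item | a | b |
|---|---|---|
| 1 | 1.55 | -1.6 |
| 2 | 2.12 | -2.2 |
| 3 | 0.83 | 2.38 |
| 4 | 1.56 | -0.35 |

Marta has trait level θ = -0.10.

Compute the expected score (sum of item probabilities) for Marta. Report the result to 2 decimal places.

P(θ) = 1 / (1 + exp(−a(θ − b)))
P_1 = 1/(1+e^{-2.3250}) = 0.9109
P_2 = 1/(1+e^{-4.4520}) = 0.9885
P_3 = 1/(1+e^{2.0584}) = 0.1132
P_4 = 1/(1+e^{-0.3900}) = 0.5963
E[score] = 0.9109 + 0.9885 + 0.1132 + 0.5963 = 2.6089

2.61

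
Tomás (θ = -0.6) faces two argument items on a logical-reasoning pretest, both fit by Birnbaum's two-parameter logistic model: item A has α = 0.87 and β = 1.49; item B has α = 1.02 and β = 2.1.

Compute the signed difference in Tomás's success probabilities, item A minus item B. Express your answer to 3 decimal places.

P(θ) = 1 / (1 + exp(−α(θ − β)))
P_A = 0.1396
P_B = 0.0599
P_A − P_B = 0.0798

0.080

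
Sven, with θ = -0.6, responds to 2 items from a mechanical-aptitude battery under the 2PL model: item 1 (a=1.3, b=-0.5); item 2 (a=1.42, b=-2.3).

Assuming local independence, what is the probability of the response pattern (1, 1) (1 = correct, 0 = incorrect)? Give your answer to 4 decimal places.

0.4292

P(θ) = 1 / (1 + exp(−a(θ − b)))
P_1 = 1/(1+e^{0.1300}) = 0.4675
P_2 = 1/(1+e^{-2.4140}) = 0.9179
L = P_1 × P_2 = 0.4675 × 0.9179 = 0.42915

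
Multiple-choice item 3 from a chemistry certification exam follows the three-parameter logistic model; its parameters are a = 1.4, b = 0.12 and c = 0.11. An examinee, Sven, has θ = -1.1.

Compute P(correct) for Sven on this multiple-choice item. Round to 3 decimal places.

P(θ) = c + (1 − c) · 1 / (1 + exp(−a(θ − b)))
Exponent: 1.4 × (-1.1 − 0.12) = -1.7080
1/(1 + e^{1.7080}) = 0.1534
P = 0.11 + 0.89 × 0.1534 = 0.2465

0.247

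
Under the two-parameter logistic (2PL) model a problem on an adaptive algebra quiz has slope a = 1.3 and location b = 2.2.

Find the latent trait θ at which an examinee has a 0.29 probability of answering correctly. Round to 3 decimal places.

P(θ) = 1 / (1 + exp(−a(θ − b)))
logit = ln(0.2900/0.7100) = -0.8954
θ = b + logit/(a) = 2.2 + (-0.8954)/1.3000 = 1.5112

1.511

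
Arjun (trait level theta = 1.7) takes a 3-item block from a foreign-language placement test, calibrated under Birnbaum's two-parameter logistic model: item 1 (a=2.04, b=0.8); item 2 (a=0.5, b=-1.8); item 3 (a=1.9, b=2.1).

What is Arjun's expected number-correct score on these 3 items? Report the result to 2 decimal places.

2.03

P(theta) = 1 / (1 + exp(−a(theta − b)))
P_1 = 1/(1+e^{-1.8360}) = 0.8625
P_2 = 1/(1+e^{-1.7500}) = 0.8520
P_3 = 1/(1+e^{0.7600}) = 0.3186
E[score] = 0.8625 + 0.8520 + 0.3186 = 2.0331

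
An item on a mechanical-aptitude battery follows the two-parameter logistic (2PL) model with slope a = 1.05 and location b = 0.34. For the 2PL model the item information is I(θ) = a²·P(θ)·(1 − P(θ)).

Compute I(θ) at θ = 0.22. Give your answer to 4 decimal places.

0.2745

P = 1/(1+e^{0.1260}) = 0.4685
P(1−P) = 0.4685 × 0.5315 = 0.2490
I = a² × P(1−P) = 1.05² × 0.2490 = 0.27453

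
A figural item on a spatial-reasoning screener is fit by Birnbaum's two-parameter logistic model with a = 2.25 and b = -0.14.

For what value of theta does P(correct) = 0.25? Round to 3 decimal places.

-0.628

P(theta) = 1 / (1 + exp(−a(theta − b)))
logit = ln(0.2500/0.7500) = -1.0986
theta = b + logit/(a) = -0.14 + (-1.0986)/2.2500 = -0.6283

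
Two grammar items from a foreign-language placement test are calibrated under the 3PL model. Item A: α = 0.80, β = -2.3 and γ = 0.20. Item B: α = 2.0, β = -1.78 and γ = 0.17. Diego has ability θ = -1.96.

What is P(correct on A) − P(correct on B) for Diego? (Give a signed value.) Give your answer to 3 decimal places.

P(θ) = γ + (1 − γ) · 1 / (1 + exp(−α(θ − β)))
P_A = 0.6541
P_B = 0.5111
P_A − P_B = 0.1430

0.143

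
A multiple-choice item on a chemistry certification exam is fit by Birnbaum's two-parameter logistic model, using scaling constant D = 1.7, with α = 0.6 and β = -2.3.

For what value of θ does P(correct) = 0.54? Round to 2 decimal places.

P(θ) = 1 / (1 + exp(−D·α(θ − β)))
logit = ln(0.5400/0.4600) = 0.1603
θ = β + logit/(1.7·α) = -2.3 + 0.1603/1.0200 = -2.1428

-2.14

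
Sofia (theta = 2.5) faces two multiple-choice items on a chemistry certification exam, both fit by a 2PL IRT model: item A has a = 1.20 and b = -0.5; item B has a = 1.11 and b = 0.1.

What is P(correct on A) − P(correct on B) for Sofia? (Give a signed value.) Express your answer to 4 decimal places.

0.0385

P(theta) = 1 / (1 + exp(−a(theta − b)))
P_A = 0.9734
P_B = 0.9349
P_A − P_B = 0.0385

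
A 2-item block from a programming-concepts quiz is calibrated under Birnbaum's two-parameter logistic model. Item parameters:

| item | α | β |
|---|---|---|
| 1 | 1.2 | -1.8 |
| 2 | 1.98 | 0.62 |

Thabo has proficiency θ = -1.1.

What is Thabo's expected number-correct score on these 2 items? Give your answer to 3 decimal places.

0.731

P(θ) = 1 / (1 + exp(−α(θ − β)))
P_1 = 1/(1+e^{-0.8400}) = 0.6985
P_2 = 1/(1+e^{3.4056}) = 0.0321
E[score] = 0.6985 + 0.0321 = 0.7306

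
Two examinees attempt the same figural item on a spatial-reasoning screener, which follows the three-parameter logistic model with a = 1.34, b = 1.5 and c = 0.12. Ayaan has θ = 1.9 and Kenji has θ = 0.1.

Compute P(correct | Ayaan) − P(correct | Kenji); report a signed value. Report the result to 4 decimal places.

0.4383

P(θ) = c + (1 − c) · 1 / (1 + exp(−a(θ − b)))
P(Ayaan) = 0.6752  [exponent 0.5360]
P(Kenji) = 0.2369  [exponent -1.8760]
Difference = 0.6752 − 0.2369 = 0.4383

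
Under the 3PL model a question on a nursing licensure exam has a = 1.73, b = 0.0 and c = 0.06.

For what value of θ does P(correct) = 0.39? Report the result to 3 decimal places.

-0.355

P(θ) = c + (1 − c) · 1 / (1 + exp(−a(θ − b)))
Remove guessing floor: (0.39 − 0.06)/(1 − 0.06) = 0.3511
logit = ln(0.3511/0.6489) = -0.6144
θ = b + logit/(a) = 0.0 + (-0.6144)/1.7300 = -0.3551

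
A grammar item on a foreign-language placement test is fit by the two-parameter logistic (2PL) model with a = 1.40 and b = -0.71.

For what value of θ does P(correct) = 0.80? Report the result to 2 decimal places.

0.28

P(θ) = 1 / (1 + exp(−a(θ − b)))
logit = ln(0.8000/0.2000) = 1.3863
θ = b + logit/(a) = -0.71 + 1.3863/1.4000 = 0.2802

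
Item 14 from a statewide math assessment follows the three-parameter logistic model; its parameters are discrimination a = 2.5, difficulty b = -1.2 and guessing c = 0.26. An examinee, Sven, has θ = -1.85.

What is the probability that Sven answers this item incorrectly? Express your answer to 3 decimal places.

0.618

P(θ) = c + (1 − c) · 1 / (1 + exp(−a(θ − b)))
Exponent: 2.5 × (-1.85 − (-1.2)) = -1.6250
1/(1 + e^{1.6250}) = 0.1645
P = 0.26 + 0.74 × 0.1645 = 0.3817
P(incorrect) = 1 − 0.3817 = 0.6183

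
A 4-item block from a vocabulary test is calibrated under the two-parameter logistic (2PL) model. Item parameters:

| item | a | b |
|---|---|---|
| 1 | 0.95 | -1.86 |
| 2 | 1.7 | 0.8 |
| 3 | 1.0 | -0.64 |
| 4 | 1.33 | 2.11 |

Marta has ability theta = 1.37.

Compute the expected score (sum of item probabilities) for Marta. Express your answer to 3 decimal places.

P(theta) = 1 / (1 + exp(−a(theta − b)))
P_1 = 1/(1+e^{-3.0685}) = 0.9556
P_2 = 1/(1+e^{-0.9690}) = 0.7249
P_3 = 1/(1+e^{-2.0100}) = 0.8818
P_4 = 1/(1+e^{0.9842}) = 0.2721
E[score] = 0.9556 + 0.7249 + 0.8818 + 0.2721 = 2.8344

2.834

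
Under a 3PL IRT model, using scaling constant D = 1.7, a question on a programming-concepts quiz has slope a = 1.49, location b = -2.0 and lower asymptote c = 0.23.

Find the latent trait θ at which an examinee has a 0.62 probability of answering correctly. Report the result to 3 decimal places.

-1.990

P(θ) = c + (1 − c) · 1 / (1 + exp(−D·a(θ − b)))
Remove guessing floor: (0.62 − 0.23)/(1 − 0.23) = 0.5065
logit = ln(0.5065/0.4935) = 0.0260
θ = b + logit/(1.7·a) = -2.0 + 0.0260/2.5330 = -1.9897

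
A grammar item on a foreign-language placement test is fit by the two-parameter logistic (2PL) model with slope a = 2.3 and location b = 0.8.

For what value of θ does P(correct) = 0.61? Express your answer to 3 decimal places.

0.994

P(θ) = 1 / (1 + exp(−a(θ − b)))
logit = ln(0.6100/0.3900) = 0.4473
θ = b + logit/(a) = 0.8 + 0.4473/2.3000 = 0.9945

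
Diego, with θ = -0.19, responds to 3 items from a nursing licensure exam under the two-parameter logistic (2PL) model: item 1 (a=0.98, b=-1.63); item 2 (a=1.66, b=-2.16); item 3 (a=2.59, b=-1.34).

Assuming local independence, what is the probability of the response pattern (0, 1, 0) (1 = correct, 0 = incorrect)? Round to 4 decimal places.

0.0091

P(θ) = 1 / (1 + exp(−a(θ − b)))
P_1 = 1/(1+e^{-1.4112}) = 0.8040
P_2 = 1/(1+e^{-3.2702}) = 0.9634
P_3 = 1/(1+e^{-2.9785}) = 0.9516
L = (1−P_1) × P_2 × (1−P_3) = 0.1960 × 0.9634 × 0.0484 = 0.00914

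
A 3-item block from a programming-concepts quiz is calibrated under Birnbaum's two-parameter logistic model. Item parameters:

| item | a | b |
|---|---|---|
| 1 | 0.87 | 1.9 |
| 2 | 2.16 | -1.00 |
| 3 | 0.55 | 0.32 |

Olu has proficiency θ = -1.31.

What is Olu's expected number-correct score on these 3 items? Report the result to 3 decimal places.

P(θ) = 1 / (1 + exp(−a(θ − b)))
P_1 = 1/(1+e^{2.7927}) = 0.0577
P_2 = 1/(1+e^{0.6696}) = 0.3386
P_3 = 1/(1+e^{0.8965}) = 0.2898
E[score] = 0.0577 + 0.3386 + 0.2898 = 0.6861

0.686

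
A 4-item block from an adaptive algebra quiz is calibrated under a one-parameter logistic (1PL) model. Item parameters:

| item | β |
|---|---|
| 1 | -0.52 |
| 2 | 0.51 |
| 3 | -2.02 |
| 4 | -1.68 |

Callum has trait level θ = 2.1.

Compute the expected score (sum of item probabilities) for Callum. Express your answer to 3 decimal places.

3.724

P(θ) = 1 / (1 + exp(−(θ − β)))
P_1 = 1/(1+e^{-2.6200}) = 0.9321
P_2 = 1/(1+e^{-1.5900}) = 0.8306
P_3 = 1/(1+e^{-4.1200}) = 0.9840
P_4 = 1/(1+e^{-3.7800}) = 0.9777
E[score] = 0.9321 + 0.8306 + 0.9840 + 0.9777 = 3.7245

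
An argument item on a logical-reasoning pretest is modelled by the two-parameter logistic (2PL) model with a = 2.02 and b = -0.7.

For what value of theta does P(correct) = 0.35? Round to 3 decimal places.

-1.006

P(theta) = 1 / (1 + exp(−a(theta − b)))
logit = ln(0.3500/0.6500) = -0.6190
theta = b + logit/(a) = -0.7 + (-0.6190)/2.0200 = -1.0065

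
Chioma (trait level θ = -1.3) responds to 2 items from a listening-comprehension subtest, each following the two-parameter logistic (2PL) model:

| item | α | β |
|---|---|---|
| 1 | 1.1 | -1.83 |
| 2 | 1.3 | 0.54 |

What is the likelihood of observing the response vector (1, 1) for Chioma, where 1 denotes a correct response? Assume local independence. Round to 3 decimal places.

P(θ) = 1 / (1 + exp(−α(θ − β)))
P_1 = 1/(1+e^{-0.5830}) = 0.6418
P_2 = 1/(1+e^{2.3920}) = 0.0838
L = P_1 × P_2 = 0.6418 × 0.0838 = 0.05377

0.054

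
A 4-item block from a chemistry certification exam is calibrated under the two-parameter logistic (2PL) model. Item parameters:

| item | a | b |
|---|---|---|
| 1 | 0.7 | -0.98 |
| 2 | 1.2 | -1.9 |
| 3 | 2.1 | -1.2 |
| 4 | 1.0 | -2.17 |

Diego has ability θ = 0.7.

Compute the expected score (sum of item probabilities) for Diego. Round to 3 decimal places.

P(θ) = 1 / (1 + exp(−a(θ − b)))
P_1 = 1/(1+e^{-1.1760}) = 0.7642
P_2 = 1/(1+e^{-3.1200}) = 0.9577
P_3 = 1/(1+e^{-3.9900}) = 0.9818
P_4 = 1/(1+e^{-2.8700}) = 0.9463
E[score] = 0.7642 + 0.9577 + 0.9818 + 0.9463 = 3.6501

3.650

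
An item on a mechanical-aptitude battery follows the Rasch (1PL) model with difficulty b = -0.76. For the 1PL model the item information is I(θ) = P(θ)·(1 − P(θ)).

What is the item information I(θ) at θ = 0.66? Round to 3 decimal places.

P = 1/(1+e^{-1.4200}) = 0.8053
P(1−P) = 0.8053 × 0.1947 = 0.1568
I = P(1−P) = 0.15677

0.157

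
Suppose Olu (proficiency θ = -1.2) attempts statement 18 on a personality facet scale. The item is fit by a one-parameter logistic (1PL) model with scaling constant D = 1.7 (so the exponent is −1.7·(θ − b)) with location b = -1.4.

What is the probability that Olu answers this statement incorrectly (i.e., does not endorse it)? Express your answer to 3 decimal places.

0.416

P(θ) = 1 / (1 + exp(−D·(θ − b)))
Exponent: 1.7 × (-1.2 − (-1.4)) = 0.3400
1/(1 + e^{-0.3400}) = 0.5842
P = 0.5842
P(incorrect) = 1 − 0.5842 = 0.4158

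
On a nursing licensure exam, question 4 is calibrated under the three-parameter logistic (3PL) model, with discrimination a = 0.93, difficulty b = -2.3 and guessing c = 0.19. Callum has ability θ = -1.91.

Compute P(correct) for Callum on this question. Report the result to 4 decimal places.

0.6677

P(θ) = c + (1 − c) · 1 / (1 + exp(−a(θ − b)))
Exponent: 0.93 × (-1.91 − (-2.3)) = 0.3627
1/(1 + e^{-0.3627}) = 0.5897
P = 0.19 + 0.81 × 0.5897 = 0.6677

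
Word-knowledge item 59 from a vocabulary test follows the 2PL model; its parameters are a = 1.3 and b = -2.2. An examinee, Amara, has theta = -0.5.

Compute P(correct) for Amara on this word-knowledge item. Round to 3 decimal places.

0.901

P(theta) = 1 / (1 + exp(−a(theta − b)))
Exponent: 1.3 × (-0.5 − (-2.2)) = 2.2100
1/(1 + e^{-2.2100}) = 0.9011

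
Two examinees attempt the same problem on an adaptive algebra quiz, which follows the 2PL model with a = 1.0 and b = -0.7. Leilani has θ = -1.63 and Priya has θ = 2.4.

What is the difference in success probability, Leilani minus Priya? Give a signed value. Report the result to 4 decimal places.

P(θ) = 1 / (1 + exp(−a(θ − b)))
P(Leilani) = 0.2829  [exponent -0.9300]
P(Priya) = 0.9569  [exponent 3.1000]
Difference = 0.2829 − 0.9569 = -0.6740

-0.6740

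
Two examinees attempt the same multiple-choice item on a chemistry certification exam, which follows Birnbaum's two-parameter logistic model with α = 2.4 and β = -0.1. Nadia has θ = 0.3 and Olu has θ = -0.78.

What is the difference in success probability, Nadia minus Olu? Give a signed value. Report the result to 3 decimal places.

P(θ) = 1 / (1 + exp(−α(θ − β)))
P(Nadia) = 0.7231  [exponent 0.9600]
P(Olu) = 0.1636  [exponent -1.6320]
Difference = 0.7231 − 0.1636 = 0.5596

0.560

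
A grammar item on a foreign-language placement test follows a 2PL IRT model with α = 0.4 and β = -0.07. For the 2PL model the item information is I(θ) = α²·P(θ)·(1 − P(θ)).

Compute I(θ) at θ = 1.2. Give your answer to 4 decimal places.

0.0375

P = 1/(1+e^{-0.5080}) = 0.6243
P(1−P) = 0.6243 × 0.3757 = 0.2345
I = α² × P(1−P) = 0.4² × 0.2345 = 0.03753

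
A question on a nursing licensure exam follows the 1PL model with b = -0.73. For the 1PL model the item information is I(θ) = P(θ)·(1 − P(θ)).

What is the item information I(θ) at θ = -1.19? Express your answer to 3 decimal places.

P = 1/(1+e^{0.4600}) = 0.3870
P(1−P) = 0.3870 × 0.6130 = 0.2372
I = P(1−P) = 0.23723

0.237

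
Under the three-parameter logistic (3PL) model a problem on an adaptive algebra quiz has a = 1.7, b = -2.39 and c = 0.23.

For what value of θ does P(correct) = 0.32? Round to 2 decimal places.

P(θ) = c + (1 − c) · 1 / (1 + exp(−a(θ − b)))
Remove guessing floor: (0.32 − 0.23)/(1 − 0.23) = 0.1169
logit = ln(0.1169/0.8831) = -2.0223
θ = b + logit/(a) = -2.39 + (-2.0223)/1.7000 = -3.5796

-3.58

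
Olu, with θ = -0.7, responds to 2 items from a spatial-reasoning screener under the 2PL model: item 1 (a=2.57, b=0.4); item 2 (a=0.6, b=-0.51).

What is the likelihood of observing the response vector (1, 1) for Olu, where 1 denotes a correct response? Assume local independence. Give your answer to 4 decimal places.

P(θ) = 1 / (1 + exp(−a(θ − b)))
P_1 = 1/(1+e^{2.8270}) = 0.0559
P_2 = 1/(1+e^{0.1140}) = 0.4715
L = P_1 × P_2 = 0.0559 × 0.4715 = 0.02635

0.0264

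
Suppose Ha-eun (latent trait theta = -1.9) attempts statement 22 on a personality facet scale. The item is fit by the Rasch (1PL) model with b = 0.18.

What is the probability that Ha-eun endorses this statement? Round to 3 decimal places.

0.111

P(theta) = 1 / (1 + exp(−(theta − b)))
Exponent: (-1.9 − 0.18) = -2.0800
1/(1 + e^{2.0800}) = 0.1111
P = 0.1111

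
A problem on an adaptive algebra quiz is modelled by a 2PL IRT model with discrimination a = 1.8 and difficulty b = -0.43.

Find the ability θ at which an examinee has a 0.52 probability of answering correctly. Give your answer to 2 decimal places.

P(θ) = 1 / (1 + exp(−a(θ − b)))
logit = ln(0.5200/0.4800) = 0.0800
θ = b + logit/(a) = -0.43 + 0.0800/1.8000 = -0.3855

-0.39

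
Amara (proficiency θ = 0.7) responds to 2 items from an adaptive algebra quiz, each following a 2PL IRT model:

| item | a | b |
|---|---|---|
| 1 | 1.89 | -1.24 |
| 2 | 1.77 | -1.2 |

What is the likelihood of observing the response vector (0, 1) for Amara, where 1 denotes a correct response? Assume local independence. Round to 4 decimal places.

P(θ) = 1 / (1 + exp(−a(θ − b)))
P_1 = 1/(1+e^{-3.6666}) = 0.9751
P_2 = 1/(1+e^{-3.3630}) = 0.9665
L = (1−P_1) × P_2 = 0.0249 × 0.9665 = 0.02409

0.0241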